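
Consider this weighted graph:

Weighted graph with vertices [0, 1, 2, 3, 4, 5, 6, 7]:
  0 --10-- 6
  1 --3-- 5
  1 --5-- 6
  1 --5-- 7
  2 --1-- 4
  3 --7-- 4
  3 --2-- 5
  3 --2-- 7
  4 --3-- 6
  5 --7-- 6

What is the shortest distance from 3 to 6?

Using Dijkstra's algorithm from vertex 3:
Shortest path: 3 -> 5 -> 6
Total weight: 2 + 7 = 9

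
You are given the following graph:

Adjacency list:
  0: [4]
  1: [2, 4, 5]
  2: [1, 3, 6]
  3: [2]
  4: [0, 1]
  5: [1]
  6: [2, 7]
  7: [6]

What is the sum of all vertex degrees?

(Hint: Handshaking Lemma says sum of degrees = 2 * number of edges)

Count edges: 7 edges.
By Handshaking Lemma: sum of degrees = 2 * 7 = 14.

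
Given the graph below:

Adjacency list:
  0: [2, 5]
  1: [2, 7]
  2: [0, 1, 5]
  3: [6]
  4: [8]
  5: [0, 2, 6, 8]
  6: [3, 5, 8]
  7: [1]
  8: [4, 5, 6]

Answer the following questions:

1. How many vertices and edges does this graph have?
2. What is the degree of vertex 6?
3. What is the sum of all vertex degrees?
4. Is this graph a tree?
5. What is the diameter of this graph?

Count: 9 vertices, 10 edges.
Vertex 6 has neighbors [3, 5, 8], degree = 3.
Handshaking lemma: 2 * 10 = 20.
A tree on 9 vertices has 8 edges. This graph has 10 edges (2 extra). Not a tree.
Diameter (longest shortest path) = 5.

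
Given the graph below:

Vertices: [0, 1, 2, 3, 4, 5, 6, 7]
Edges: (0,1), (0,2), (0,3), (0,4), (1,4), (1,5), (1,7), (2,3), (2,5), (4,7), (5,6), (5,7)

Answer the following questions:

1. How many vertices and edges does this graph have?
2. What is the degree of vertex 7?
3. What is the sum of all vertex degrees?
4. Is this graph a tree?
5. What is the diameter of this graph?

Count: 8 vertices, 12 edges.
Vertex 7 has neighbors [1, 4, 5], degree = 3.
Handshaking lemma: 2 * 12 = 24.
A tree on 8 vertices has 7 edges. This graph has 12 edges (5 extra). Not a tree.
Diameter (longest shortest path) = 3.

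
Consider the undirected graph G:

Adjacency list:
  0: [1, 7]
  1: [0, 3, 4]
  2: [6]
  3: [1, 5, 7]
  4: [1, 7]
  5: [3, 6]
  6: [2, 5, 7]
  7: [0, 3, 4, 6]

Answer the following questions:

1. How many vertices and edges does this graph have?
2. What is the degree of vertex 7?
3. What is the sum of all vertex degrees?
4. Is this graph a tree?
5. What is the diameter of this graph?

Count: 8 vertices, 10 edges.
Vertex 7 has neighbors [0, 3, 4, 6], degree = 4.
Handshaking lemma: 2 * 10 = 20.
A tree on 8 vertices has 7 edges. This graph has 10 edges (3 extra). Not a tree.
Diameter (longest shortest path) = 4.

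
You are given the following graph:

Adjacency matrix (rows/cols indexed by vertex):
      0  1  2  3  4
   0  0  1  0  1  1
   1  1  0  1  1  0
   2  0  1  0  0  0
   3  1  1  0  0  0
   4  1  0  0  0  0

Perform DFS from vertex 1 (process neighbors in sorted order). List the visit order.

DFS from vertex 1 (neighbors processed in ascending order):
Visit order: 1, 0, 3, 4, 2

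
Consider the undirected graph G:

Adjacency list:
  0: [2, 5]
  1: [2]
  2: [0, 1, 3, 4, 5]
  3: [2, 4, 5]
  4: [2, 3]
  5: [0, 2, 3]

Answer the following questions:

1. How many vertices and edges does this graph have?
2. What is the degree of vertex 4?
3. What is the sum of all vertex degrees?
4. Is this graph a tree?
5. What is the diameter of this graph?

Count: 6 vertices, 8 edges.
Vertex 4 has neighbors [2, 3], degree = 2.
Handshaking lemma: 2 * 8 = 16.
A tree on 6 vertices has 5 edges. This graph has 8 edges (3 extra). Not a tree.
Diameter (longest shortest path) = 2.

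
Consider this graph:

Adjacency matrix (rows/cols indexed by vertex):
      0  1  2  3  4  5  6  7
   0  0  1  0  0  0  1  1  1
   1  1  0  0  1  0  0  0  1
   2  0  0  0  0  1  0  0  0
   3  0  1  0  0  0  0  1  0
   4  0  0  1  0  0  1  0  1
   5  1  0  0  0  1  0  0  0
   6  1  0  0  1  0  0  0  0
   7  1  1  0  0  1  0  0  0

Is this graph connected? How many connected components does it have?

Checking connectivity: the graph has 1 connected component(s).
All vertices are reachable from each other. The graph IS connected.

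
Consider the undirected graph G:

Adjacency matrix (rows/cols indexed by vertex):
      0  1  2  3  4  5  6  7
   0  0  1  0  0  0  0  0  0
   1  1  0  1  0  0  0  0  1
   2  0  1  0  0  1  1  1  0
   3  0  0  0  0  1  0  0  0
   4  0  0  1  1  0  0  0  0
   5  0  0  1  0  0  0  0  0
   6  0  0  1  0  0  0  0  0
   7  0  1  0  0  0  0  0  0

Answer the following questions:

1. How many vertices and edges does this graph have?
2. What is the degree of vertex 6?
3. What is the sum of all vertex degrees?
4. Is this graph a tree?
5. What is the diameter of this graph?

Count: 8 vertices, 7 edges.
Vertex 6 has neighbors [2], degree = 1.
Handshaking lemma: 2 * 7 = 14.
A graph is a tree iff it is connected and has exactly n-1 edges. This graph is connected (all 8 vertices in one component) and has 8-1 = 7 edges. It is a tree.
Diameter (longest shortest path) = 4.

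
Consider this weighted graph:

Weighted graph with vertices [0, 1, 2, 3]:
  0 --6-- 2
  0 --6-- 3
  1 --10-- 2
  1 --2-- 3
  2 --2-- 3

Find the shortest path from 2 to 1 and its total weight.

Using Dijkstra's algorithm from vertex 2:
Shortest path: 2 -> 3 -> 1
Total weight: 2 + 2 = 4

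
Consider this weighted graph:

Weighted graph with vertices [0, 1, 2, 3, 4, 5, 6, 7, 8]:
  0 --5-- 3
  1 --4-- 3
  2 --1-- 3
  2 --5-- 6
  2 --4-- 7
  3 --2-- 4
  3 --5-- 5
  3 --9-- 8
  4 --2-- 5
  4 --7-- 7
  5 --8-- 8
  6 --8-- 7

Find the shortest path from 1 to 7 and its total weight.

Using Dijkstra's algorithm from vertex 1:
Shortest path: 1 -> 3 -> 2 -> 7
Total weight: 4 + 1 + 4 = 9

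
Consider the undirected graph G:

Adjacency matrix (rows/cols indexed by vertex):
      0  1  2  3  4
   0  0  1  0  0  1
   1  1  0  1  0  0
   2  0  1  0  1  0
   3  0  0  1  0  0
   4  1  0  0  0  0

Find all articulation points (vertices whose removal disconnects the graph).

An articulation point is a vertex whose removal disconnects the graph.
Articulation points: [0, 1, 2]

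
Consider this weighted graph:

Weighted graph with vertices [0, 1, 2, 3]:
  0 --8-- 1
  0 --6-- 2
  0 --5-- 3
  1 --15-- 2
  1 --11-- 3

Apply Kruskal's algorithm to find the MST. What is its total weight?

Applying Kruskal's algorithm (sort edges by weight, add if no cycle):
  Add (0,3) w=5
  Add (0,2) w=6
  Add (0,1) w=8
  Skip (1,3) w=11 (creates cycle)
  Skip (1,2) w=15 (creates cycle)
MST weight = 19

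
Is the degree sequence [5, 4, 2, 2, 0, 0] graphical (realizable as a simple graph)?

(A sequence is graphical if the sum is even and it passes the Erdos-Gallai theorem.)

Sum of degrees = 13. Sum is odd, so the sequence is NOT graphical.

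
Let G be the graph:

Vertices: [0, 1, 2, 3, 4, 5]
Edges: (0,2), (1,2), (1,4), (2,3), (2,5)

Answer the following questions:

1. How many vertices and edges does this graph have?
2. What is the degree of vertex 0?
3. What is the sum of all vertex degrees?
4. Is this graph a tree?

Count: 6 vertices, 5 edges.
Vertex 0 has neighbors [2], degree = 1.
Handshaking lemma: 2 * 5 = 10.
A graph is a tree iff it is connected and has exactly n-1 edges. This graph is connected (all 6 vertices in one component) and has 6-1 = 5 edges. It is a tree.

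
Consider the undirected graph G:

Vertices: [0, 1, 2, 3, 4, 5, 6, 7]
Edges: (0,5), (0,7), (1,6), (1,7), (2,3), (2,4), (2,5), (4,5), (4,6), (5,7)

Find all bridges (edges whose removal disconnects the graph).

A bridge is an edge whose removal increases the number of connected components.
Bridges found: (2,3)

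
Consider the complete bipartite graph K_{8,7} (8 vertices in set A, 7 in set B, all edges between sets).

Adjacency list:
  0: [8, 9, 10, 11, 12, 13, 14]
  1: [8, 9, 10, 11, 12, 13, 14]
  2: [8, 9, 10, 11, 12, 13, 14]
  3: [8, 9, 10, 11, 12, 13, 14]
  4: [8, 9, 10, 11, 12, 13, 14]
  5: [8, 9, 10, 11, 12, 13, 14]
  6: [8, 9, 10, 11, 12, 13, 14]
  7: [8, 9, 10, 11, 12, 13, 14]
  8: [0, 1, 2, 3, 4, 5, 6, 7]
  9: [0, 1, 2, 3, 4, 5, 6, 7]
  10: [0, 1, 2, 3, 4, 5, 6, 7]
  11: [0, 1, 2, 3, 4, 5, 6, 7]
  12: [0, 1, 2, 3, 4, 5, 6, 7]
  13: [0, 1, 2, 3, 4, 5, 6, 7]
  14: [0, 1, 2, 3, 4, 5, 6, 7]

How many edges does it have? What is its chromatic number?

K_{8,7} has 8 * 7 = 56 edges.
Bipartite graphs have chromatic number 2 (color each partition differently).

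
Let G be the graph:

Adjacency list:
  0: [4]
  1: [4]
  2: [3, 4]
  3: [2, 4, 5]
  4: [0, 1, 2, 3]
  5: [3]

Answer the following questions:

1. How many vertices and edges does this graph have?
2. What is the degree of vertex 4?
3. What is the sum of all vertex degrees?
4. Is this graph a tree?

Count: 6 vertices, 6 edges.
Vertex 4 has neighbors [0, 1, 2, 3], degree = 4.
Handshaking lemma: 2 * 6 = 12.
A tree on 6 vertices has 5 edges. This graph has 6 edges (1 extra). Not a tree.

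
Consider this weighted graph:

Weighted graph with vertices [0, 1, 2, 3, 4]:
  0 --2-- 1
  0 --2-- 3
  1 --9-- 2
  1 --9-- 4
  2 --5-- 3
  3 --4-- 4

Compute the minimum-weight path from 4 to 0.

Using Dijkstra's algorithm from vertex 4:
Shortest path: 4 -> 3 -> 0
Total weight: 4 + 2 = 6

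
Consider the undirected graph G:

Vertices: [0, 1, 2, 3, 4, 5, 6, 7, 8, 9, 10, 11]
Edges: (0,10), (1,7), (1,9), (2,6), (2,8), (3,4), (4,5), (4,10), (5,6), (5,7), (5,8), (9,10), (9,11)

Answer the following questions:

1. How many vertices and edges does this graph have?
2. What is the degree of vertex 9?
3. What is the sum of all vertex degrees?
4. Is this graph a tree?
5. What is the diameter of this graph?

Count: 12 vertices, 13 edges.
Vertex 9 has neighbors [1, 10, 11], degree = 3.
Handshaking lemma: 2 * 13 = 26.
A tree on 12 vertices has 11 edges. This graph has 13 edges (2 extra). Not a tree.
Diameter (longest shortest path) = 6.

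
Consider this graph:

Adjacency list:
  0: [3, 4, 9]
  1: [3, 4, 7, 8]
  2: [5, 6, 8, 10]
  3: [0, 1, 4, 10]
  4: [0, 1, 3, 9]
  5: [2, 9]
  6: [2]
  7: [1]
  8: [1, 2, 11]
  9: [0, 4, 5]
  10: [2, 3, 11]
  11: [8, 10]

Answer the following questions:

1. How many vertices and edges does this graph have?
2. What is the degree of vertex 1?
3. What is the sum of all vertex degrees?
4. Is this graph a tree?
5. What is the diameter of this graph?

Count: 12 vertices, 17 edges.
Vertex 1 has neighbors [3, 4, 7, 8], degree = 4.
Handshaking lemma: 2 * 17 = 34.
A tree on 12 vertices has 11 edges. This graph has 17 edges (6 extra). Not a tree.
Diameter (longest shortest path) = 4.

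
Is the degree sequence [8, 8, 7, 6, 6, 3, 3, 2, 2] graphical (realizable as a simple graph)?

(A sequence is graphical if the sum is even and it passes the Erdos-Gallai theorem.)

Sum of degrees = 45. Sum is odd, so the sequence is NOT graphical.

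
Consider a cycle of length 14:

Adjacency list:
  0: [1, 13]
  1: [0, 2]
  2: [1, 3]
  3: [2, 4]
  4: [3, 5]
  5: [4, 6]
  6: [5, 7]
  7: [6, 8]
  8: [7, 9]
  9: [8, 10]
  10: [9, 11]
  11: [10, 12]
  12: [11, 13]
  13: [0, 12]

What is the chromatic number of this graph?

This is an even cycle (C_14). Even cycles are bipartite.
Chromatic number = 2.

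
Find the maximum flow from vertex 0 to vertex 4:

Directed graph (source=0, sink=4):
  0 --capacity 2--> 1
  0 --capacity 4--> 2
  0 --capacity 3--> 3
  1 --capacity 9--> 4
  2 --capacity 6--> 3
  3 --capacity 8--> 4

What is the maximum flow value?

Computing max flow:
  Flow on (0->1): 2/2
  Flow on (0->2): 4/4
  Flow on (0->3): 3/3
  Flow on (1->4): 2/9
  Flow on (2->3): 4/6
  Flow on (3->4): 7/8
Maximum flow = 9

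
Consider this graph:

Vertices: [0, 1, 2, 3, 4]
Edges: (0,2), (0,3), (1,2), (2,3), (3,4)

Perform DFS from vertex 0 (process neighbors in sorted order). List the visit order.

DFS from vertex 0 (neighbors processed in ascending order):
Visit order: 0, 2, 1, 3, 4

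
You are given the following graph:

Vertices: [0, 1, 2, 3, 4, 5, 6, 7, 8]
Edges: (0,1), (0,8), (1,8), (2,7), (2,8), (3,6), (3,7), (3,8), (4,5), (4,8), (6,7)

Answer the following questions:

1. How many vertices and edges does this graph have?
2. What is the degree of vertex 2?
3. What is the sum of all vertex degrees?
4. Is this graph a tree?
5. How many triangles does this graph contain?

Count: 9 vertices, 11 edges.
Vertex 2 has neighbors [7, 8], degree = 2.
Handshaking lemma: 2 * 11 = 22.
A tree on 9 vertices has 8 edges. This graph has 11 edges (3 extra). Not a tree.
Number of triangles = 2.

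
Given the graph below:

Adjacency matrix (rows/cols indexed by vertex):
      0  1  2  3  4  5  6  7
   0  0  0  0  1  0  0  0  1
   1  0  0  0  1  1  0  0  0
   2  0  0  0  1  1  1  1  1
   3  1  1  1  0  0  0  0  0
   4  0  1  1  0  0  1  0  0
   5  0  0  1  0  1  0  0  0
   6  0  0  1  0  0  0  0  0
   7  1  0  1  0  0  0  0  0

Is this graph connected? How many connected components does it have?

Checking connectivity: the graph has 1 connected component(s).
All vertices are reachable from each other. The graph IS connected.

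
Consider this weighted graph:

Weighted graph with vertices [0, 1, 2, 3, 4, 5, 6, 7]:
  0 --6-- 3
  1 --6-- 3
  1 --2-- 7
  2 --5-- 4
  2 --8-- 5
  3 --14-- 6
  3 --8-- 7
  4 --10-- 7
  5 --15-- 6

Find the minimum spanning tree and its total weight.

Applying Kruskal's algorithm (sort edges by weight, add if no cycle):
  Add (1,7) w=2
  Add (2,4) w=5
  Add (0,3) w=6
  Add (1,3) w=6
  Add (2,5) w=8
  Skip (3,7) w=8 (creates cycle)
  Add (4,7) w=10
  Add (3,6) w=14
  Skip (5,6) w=15 (creates cycle)
MST weight = 51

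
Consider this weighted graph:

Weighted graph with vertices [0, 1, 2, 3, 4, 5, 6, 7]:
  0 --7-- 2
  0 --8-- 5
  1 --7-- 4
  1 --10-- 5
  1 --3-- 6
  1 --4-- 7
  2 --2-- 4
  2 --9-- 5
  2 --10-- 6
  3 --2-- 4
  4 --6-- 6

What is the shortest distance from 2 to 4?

Using Dijkstra's algorithm from vertex 2:
Shortest path: 2 -> 4
Total weight: 2 = 2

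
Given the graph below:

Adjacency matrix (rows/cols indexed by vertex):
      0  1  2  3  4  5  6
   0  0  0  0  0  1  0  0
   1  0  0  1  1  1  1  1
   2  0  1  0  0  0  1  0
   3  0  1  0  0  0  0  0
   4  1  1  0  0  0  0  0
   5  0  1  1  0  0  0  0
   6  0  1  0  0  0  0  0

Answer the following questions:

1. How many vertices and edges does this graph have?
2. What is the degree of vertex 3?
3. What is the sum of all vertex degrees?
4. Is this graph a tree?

Count: 7 vertices, 7 edges.
Vertex 3 has neighbors [1], degree = 1.
Handshaking lemma: 2 * 7 = 14.
A tree on 7 vertices has 6 edges. This graph has 7 edges (1 extra). Not a tree.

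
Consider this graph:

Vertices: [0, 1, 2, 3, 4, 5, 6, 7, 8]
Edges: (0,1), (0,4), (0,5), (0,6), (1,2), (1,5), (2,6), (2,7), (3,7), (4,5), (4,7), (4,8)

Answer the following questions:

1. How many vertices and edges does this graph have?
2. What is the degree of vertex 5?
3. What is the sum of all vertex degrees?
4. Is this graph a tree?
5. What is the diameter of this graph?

Count: 9 vertices, 12 edges.
Vertex 5 has neighbors [0, 1, 4], degree = 3.
Handshaking lemma: 2 * 12 = 24.
A tree on 9 vertices has 8 edges. This graph has 12 edges (4 extra). Not a tree.
Diameter (longest shortest path) = 3.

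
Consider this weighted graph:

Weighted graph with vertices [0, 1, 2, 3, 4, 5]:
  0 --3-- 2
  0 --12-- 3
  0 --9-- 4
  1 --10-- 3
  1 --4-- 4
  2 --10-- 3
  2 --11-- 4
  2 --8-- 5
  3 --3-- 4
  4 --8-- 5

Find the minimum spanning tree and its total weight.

Applying Kruskal's algorithm (sort edges by weight, add if no cycle):
  Add (0,2) w=3
  Add (3,4) w=3
  Add (1,4) w=4
  Add (2,5) w=8
  Add (4,5) w=8
  Skip (0,4) w=9 (creates cycle)
  Skip (1,3) w=10 (creates cycle)
  Skip (2,3) w=10 (creates cycle)
  Skip (2,4) w=11 (creates cycle)
  Skip (0,3) w=12 (creates cycle)
MST weight = 26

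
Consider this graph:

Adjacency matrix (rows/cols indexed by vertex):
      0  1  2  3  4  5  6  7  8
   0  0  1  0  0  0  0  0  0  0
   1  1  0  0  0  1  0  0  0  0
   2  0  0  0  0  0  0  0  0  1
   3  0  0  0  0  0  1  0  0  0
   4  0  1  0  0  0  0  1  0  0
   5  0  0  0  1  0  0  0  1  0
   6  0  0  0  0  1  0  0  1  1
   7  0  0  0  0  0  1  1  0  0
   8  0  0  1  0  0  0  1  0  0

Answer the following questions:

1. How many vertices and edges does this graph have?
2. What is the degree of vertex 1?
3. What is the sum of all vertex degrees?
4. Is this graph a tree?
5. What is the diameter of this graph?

Count: 9 vertices, 8 edges.
Vertex 1 has neighbors [0, 4], degree = 2.
Handshaking lemma: 2 * 8 = 16.
A graph is a tree iff it is connected and has exactly n-1 edges. This graph is connected (all 9 vertices in one component) and has 9-1 = 8 edges. It is a tree.
Diameter (longest shortest path) = 6.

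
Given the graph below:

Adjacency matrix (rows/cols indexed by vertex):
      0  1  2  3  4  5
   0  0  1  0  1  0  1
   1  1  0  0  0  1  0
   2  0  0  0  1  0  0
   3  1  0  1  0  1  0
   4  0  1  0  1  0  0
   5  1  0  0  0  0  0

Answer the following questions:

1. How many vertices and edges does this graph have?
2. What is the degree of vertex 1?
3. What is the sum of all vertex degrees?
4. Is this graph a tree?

Count: 6 vertices, 6 edges.
Vertex 1 has neighbors [0, 4], degree = 2.
Handshaking lemma: 2 * 6 = 12.
A tree on 6 vertices has 5 edges. This graph has 6 edges (1 extra). Not a tree.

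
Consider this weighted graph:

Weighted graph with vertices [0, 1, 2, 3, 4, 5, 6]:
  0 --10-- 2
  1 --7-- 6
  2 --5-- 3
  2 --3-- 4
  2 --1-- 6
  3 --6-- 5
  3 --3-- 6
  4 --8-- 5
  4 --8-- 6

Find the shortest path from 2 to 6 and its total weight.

Using Dijkstra's algorithm from vertex 2:
Shortest path: 2 -> 6
Total weight: 1 = 1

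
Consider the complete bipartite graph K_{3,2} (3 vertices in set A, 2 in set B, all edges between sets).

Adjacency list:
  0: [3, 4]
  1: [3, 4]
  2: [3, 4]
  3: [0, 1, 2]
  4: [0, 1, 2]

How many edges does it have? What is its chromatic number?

K_{3,2} has 3 * 2 = 6 edges.
Bipartite graphs have chromatic number 2 (color each partition differently).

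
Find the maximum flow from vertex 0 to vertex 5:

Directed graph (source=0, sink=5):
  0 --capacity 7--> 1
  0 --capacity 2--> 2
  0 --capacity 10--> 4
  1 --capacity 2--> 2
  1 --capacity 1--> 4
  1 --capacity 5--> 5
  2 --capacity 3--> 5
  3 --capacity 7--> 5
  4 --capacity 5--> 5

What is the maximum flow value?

Computing max flow:
  Flow on (0->1): 7/7
  Flow on (0->2): 1/2
  Flow on (0->4): 5/10
  Flow on (1->2): 2/2
  Flow on (1->5): 5/5
  Flow on (2->5): 3/3
  Flow on (4->5): 5/5
Maximum flow = 13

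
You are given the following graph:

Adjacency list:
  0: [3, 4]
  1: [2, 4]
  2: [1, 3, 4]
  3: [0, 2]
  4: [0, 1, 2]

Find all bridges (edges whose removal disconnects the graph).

No bridges found. The graph is 2-edge-connected (no single edge removal disconnects it).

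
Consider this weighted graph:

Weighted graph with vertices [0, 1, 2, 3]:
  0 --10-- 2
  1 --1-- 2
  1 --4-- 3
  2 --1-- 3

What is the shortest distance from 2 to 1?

Using Dijkstra's algorithm from vertex 2:
Shortest path: 2 -> 1
Total weight: 1 = 1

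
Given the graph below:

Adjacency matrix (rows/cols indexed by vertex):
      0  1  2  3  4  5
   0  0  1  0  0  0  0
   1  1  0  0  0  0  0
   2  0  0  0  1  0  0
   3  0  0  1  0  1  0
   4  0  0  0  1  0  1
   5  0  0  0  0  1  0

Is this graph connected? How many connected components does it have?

Checking connectivity: the graph has 2 connected component(s).
Components: [[0, 1], [2, 3, 4, 5]]. The graph is NOT connected.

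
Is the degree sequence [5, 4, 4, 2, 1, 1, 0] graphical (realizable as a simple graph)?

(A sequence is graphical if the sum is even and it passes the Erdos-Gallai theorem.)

Sum of degrees = 17. Sum is odd, so the sequence is NOT graphical.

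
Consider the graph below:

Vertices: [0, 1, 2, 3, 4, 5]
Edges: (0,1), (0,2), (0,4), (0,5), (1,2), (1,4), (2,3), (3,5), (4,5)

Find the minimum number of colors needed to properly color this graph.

The graph has a maximum clique of size 3 (lower bound on chromatic number).
A valid 3-coloring: {0: 0, 1: 1, 2: 2, 3: 0, 4: 2, 5: 1}.
Chromatic number = 3.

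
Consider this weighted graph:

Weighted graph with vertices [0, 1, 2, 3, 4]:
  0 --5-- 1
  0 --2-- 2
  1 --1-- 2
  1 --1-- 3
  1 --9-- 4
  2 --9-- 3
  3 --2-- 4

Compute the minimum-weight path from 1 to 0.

Using Dijkstra's algorithm from vertex 1:
Shortest path: 1 -> 2 -> 0
Total weight: 1 + 2 = 3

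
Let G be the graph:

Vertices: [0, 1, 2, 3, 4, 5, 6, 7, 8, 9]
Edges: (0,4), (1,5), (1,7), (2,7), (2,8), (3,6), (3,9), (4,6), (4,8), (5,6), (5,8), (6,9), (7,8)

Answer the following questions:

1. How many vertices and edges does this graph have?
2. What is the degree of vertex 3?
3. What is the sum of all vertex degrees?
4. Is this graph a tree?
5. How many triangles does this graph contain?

Count: 10 vertices, 13 edges.
Vertex 3 has neighbors [6, 9], degree = 2.
Handshaking lemma: 2 * 13 = 26.
A tree on 10 vertices has 9 edges. This graph has 13 edges (4 extra). Not a tree.
Number of triangles = 2.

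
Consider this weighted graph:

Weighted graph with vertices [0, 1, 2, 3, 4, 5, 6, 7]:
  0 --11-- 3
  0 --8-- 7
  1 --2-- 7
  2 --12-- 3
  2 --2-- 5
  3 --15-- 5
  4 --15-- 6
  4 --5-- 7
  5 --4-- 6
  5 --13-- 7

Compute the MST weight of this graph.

Applying Kruskal's algorithm (sort edges by weight, add if no cycle):
  Add (1,7) w=2
  Add (2,5) w=2
  Add (5,6) w=4
  Add (4,7) w=5
  Add (0,7) w=8
  Add (0,3) w=11
  Add (2,3) w=12
  Skip (5,7) w=13 (creates cycle)
  Skip (3,5) w=15 (creates cycle)
  Skip (4,6) w=15 (creates cycle)
MST weight = 44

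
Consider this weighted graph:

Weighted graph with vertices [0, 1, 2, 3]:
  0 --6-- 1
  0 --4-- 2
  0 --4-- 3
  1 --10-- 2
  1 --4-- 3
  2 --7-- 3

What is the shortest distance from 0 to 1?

Using Dijkstra's algorithm from vertex 0:
Shortest path: 0 -> 1
Total weight: 6 = 6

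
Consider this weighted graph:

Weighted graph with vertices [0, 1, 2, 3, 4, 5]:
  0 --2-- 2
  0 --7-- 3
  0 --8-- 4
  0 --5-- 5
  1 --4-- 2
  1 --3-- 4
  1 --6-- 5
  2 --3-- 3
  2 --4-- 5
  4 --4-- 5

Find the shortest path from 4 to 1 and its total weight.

Using Dijkstra's algorithm from vertex 4:
Shortest path: 4 -> 1
Total weight: 3 = 3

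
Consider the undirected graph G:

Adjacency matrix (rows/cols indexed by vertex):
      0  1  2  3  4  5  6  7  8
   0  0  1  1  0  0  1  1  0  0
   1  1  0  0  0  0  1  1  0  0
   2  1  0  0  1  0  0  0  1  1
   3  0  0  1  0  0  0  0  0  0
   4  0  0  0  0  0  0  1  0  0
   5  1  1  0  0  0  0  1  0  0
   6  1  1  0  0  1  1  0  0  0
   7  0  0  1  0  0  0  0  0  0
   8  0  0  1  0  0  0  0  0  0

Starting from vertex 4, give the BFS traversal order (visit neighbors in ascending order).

BFS from vertex 4 (neighbors processed in ascending order):
Visit order: 4, 6, 0, 1, 5, 2, 3, 7, 8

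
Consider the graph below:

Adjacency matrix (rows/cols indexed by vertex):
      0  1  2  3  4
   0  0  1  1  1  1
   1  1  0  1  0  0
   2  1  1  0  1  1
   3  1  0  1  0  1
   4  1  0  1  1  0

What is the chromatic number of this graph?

The graph has a maximum clique of size 4 (lower bound on chromatic number).
A valid 4-coloring: {0: 0, 1: 2, 2: 1, 3: 2, 4: 3}.
Chromatic number = 4.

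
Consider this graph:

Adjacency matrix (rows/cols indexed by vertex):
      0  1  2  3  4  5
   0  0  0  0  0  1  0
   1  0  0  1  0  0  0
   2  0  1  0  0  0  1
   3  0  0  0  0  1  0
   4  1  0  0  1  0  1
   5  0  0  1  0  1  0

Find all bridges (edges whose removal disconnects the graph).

A bridge is an edge whose removal increases the number of connected components.
Bridges found: (0,4), (1,2), (2,5), (3,4), (4,5)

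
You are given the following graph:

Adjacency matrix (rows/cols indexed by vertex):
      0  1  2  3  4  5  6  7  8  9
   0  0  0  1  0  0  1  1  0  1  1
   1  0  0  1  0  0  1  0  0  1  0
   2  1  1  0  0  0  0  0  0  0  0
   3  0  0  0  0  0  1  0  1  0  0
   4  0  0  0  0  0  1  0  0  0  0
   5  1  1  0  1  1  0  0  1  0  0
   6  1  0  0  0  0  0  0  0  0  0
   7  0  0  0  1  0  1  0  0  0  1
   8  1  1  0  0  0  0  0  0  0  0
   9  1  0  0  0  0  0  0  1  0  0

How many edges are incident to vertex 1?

Vertex 1 has neighbors [2, 5, 8], so deg(1) = 3.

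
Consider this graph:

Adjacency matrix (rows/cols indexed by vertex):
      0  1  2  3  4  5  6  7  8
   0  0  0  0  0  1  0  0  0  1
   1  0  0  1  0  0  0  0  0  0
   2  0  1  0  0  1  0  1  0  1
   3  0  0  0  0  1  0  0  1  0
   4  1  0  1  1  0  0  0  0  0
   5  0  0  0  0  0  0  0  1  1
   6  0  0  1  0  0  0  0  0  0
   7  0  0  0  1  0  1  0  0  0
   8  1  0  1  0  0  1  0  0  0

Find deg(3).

Vertex 3 has neighbors [4, 7], so deg(3) = 2.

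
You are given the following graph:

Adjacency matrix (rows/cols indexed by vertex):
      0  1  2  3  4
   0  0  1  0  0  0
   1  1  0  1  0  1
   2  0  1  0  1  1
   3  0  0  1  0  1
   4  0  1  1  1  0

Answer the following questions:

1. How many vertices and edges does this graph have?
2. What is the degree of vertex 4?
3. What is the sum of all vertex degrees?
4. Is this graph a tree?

Count: 5 vertices, 6 edges.
Vertex 4 has neighbors [1, 2, 3], degree = 3.
Handshaking lemma: 2 * 6 = 12.
A tree on 5 vertices has 4 edges. This graph has 6 edges (2 extra). Not a tree.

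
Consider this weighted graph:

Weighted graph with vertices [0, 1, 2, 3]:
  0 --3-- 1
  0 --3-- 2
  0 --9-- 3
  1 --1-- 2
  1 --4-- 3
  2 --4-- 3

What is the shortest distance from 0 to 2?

Using Dijkstra's algorithm from vertex 0:
Shortest path: 0 -> 2
Total weight: 3 = 3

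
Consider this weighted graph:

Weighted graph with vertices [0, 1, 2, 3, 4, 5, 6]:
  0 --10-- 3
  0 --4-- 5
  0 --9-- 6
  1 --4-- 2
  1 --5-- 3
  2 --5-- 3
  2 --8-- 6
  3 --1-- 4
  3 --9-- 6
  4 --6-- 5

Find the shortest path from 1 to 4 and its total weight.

Using Dijkstra's algorithm from vertex 1:
Shortest path: 1 -> 3 -> 4
Total weight: 5 + 1 = 6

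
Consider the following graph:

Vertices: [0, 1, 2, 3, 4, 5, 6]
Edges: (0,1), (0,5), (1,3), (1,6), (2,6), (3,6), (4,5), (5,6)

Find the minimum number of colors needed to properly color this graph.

The graph has a maximum clique of size 3 (lower bound on chromatic number).
A valid 3-coloring: {0: 0, 1: 1, 2: 1, 3: 2, 4: 0, 5: 1, 6: 0}.
Chromatic number = 3.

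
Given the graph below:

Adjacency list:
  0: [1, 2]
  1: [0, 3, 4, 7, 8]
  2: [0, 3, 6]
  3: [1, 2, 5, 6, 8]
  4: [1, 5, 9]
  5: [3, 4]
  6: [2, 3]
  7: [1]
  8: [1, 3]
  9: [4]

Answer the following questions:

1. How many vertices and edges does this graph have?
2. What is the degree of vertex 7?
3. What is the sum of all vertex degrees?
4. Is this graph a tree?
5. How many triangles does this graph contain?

Count: 10 vertices, 13 edges.
Vertex 7 has neighbors [1], degree = 1.
Handshaking lemma: 2 * 13 = 26.
A tree on 10 vertices has 9 edges. This graph has 13 edges (4 extra). Not a tree.
Number of triangles = 2.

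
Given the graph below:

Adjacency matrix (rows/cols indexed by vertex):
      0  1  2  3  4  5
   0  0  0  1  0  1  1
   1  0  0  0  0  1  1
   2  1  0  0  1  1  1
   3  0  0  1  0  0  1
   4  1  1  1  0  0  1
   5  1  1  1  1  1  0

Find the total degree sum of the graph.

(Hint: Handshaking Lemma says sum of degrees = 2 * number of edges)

Count edges: 10 edges.
By Handshaking Lemma: sum of degrees = 2 * 10 = 20.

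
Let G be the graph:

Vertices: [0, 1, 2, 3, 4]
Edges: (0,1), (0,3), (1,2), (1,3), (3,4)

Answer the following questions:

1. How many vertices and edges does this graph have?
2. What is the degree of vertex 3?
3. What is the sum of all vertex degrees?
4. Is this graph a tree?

Count: 5 vertices, 5 edges.
Vertex 3 has neighbors [0, 1, 4], degree = 3.
Handshaking lemma: 2 * 5 = 10.
A tree on 5 vertices has 4 edges. This graph has 5 edges (1 extra). Not a tree.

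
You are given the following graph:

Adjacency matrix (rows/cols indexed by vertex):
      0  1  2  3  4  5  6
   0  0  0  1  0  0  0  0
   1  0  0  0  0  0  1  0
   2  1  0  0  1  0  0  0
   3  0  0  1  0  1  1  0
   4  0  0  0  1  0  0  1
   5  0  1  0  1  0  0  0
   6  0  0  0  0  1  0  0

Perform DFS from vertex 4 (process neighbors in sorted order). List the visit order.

DFS from vertex 4 (neighbors processed in ascending order):
Visit order: 4, 3, 2, 0, 5, 1, 6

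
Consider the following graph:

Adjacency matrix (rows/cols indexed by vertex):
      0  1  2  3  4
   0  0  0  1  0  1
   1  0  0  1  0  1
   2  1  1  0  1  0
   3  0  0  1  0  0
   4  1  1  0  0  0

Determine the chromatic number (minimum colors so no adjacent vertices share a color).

The graph has a maximum clique of size 2 (lower bound on chromatic number).
A valid 2-coloring: {0: 1, 1: 1, 2: 0, 3: 1, 4: 0}.
Chromatic number = 2.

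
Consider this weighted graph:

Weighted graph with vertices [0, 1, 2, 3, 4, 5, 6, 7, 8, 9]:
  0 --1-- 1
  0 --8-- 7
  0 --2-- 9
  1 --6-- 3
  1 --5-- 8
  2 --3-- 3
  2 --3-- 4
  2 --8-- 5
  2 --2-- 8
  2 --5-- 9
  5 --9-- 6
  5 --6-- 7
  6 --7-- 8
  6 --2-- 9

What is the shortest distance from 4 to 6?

Using Dijkstra's algorithm from vertex 4:
Shortest path: 4 -> 2 -> 9 -> 6
Total weight: 3 + 5 + 2 = 10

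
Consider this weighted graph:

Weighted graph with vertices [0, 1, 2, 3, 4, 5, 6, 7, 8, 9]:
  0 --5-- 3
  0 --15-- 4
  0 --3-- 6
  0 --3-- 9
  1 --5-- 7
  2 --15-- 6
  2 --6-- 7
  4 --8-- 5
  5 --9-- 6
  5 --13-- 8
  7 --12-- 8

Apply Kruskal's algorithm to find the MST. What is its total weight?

Applying Kruskal's algorithm (sort edges by weight, add if no cycle):
  Add (0,6) w=3
  Add (0,9) w=3
  Add (0,3) w=5
  Add (1,7) w=5
  Add (2,7) w=6
  Add (4,5) w=8
  Add (5,6) w=9
  Add (7,8) w=12
  Add (5,8) w=13
  Skip (0,4) w=15 (creates cycle)
  Skip (2,6) w=15 (creates cycle)
MST weight = 64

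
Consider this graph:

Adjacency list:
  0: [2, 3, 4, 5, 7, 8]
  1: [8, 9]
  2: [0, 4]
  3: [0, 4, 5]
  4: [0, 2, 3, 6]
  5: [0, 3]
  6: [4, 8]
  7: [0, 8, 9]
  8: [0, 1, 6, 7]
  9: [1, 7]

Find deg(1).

Vertex 1 has neighbors [8, 9], so deg(1) = 2.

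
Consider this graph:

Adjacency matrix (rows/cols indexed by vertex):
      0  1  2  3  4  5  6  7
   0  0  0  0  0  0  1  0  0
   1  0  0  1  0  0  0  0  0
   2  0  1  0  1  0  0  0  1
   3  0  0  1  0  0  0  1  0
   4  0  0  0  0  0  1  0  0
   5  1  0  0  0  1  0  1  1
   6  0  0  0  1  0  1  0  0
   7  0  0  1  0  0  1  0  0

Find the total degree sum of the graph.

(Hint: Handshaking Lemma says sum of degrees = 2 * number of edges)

Count edges: 8 edges.
By Handshaking Lemma: sum of degrees = 2 * 8 = 16.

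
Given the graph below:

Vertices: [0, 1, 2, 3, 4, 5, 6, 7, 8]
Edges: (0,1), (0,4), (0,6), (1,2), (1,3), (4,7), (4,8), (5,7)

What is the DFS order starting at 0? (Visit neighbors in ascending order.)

DFS from vertex 0 (neighbors processed in ascending order):
Visit order: 0, 1, 2, 3, 4, 7, 5, 8, 6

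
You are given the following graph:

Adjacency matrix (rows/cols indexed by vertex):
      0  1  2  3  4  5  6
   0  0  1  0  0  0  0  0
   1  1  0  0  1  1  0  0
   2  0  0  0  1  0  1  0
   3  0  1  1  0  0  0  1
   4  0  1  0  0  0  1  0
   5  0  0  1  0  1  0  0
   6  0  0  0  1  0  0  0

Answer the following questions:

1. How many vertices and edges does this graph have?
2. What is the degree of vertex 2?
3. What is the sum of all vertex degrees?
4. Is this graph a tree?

Count: 7 vertices, 7 edges.
Vertex 2 has neighbors [3, 5], degree = 2.
Handshaking lemma: 2 * 7 = 14.
A tree on 7 vertices has 6 edges. This graph has 7 edges (1 extra). Not a tree.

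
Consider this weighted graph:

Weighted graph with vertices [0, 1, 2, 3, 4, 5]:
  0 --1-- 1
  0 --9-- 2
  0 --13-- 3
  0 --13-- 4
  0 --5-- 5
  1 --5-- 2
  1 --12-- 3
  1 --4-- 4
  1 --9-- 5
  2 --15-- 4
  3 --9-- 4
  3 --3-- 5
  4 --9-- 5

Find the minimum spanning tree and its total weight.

Applying Kruskal's algorithm (sort edges by weight, add if no cycle):
  Add (0,1) w=1
  Add (3,5) w=3
  Add (1,4) w=4
  Add (0,5) w=5
  Add (1,2) w=5
  Skip (0,2) w=9 (creates cycle)
  Skip (1,5) w=9 (creates cycle)
  Skip (3,4) w=9 (creates cycle)
  Skip (4,5) w=9 (creates cycle)
  Skip (1,3) w=12 (creates cycle)
  Skip (0,4) w=13 (creates cycle)
  Skip (0,3) w=13 (creates cycle)
  Skip (2,4) w=15 (creates cycle)
MST weight = 18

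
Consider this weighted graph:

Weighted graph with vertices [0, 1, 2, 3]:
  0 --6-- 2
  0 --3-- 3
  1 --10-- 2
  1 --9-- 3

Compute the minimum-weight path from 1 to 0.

Using Dijkstra's algorithm from vertex 1:
Shortest path: 1 -> 3 -> 0
Total weight: 9 + 3 = 12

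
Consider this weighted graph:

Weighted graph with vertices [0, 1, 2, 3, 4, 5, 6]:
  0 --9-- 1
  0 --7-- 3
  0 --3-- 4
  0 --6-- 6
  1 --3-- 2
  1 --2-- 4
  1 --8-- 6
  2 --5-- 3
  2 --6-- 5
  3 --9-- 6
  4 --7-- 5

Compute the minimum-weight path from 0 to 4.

Using Dijkstra's algorithm from vertex 0:
Shortest path: 0 -> 4
Total weight: 3 = 3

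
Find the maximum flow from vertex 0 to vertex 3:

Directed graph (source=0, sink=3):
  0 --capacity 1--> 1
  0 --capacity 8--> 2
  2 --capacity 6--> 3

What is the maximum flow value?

Computing max flow:
  Flow on (0->2): 6/8
  Flow on (2->3): 6/6
Maximum flow = 6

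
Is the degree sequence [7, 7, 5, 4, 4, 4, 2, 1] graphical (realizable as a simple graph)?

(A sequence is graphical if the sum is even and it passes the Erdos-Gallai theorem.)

Sum of degrees = 34. Sum is even but fails Erdos-Gallai. The sequence is NOT graphical.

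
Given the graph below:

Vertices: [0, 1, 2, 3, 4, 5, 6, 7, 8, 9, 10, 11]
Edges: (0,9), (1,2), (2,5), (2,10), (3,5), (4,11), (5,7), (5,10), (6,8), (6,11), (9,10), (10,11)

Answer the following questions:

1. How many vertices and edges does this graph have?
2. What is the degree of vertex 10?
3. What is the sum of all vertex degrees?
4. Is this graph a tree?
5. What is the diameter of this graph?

Count: 12 vertices, 12 edges.
Vertex 10 has neighbors [2, 5, 9, 11], degree = 4.
Handshaking lemma: 2 * 12 = 24.
A tree on 12 vertices has 11 edges. This graph has 12 edges (1 extra). Not a tree.
Diameter (longest shortest path) = 5.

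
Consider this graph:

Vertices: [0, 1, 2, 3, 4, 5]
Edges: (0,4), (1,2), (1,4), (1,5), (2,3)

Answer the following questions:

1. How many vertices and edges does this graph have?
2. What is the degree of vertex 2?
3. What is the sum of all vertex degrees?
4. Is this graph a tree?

Count: 6 vertices, 5 edges.
Vertex 2 has neighbors [1, 3], degree = 2.
Handshaking lemma: 2 * 5 = 10.
A graph is a tree iff it is connected and has exactly n-1 edges. This graph is connected (all 6 vertices in one component) and has 6-1 = 5 edges. It is a tree.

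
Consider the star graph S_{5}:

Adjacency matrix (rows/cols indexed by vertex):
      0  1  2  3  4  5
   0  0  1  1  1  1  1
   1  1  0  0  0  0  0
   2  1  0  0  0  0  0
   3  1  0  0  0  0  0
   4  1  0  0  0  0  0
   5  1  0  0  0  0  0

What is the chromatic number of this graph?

S_{5} has one hub adjacent to 5 leaves; leaves are pairwise non-adjacent.
Color the hub 0 and every leaf 1.
Chromatic number = 2.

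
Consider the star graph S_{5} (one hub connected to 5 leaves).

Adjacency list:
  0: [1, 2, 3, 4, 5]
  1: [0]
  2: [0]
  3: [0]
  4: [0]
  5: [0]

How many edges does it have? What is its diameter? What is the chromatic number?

Star graph S_{5}: the hub connects to all 5 leaves.
Edges = 5.
Diameter = 2 (any leaf to hub is 1, leaf to leaf through hub is 2).
Star graphs are bipartite (hub vs leaves), so chromatic number = 2.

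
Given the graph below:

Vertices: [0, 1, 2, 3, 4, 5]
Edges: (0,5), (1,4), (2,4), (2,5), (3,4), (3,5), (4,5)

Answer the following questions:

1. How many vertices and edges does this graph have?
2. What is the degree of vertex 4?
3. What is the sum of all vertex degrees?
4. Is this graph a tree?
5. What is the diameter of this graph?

Count: 6 vertices, 7 edges.
Vertex 4 has neighbors [1, 2, 3, 5], degree = 4.
Handshaking lemma: 2 * 7 = 14.
A tree on 6 vertices has 5 edges. This graph has 7 edges (2 extra). Not a tree.
Diameter (longest shortest path) = 3.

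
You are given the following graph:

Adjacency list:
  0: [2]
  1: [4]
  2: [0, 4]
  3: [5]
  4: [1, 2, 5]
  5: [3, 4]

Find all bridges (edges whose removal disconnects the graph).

A bridge is an edge whose removal increases the number of connected components.
Bridges found: (0,2), (1,4), (2,4), (3,5), (4,5)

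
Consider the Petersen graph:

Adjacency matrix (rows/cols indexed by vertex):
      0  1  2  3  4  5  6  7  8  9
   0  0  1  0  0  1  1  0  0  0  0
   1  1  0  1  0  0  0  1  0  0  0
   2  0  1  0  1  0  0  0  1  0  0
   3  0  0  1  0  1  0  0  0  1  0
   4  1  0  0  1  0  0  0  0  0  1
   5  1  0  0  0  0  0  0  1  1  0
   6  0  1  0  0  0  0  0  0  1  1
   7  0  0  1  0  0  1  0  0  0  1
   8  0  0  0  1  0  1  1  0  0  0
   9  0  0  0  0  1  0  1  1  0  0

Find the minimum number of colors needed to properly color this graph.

The Petersen graph contains odd cycles (e.g. the outer 5-cycle), so chi >= 3.
A proper 3-coloring exists (it is a well-known 3-chromatic graph).
Chromatic number = 3.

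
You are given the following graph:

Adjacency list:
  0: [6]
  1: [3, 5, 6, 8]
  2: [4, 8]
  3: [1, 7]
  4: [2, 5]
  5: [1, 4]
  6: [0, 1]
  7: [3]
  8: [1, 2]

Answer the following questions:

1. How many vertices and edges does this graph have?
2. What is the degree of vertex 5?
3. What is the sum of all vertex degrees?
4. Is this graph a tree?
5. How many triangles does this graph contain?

Count: 9 vertices, 9 edges.
Vertex 5 has neighbors [1, 4], degree = 2.
Handshaking lemma: 2 * 9 = 18.
A tree on 9 vertices has 8 edges. This graph has 9 edges (1 extra). Not a tree.
Number of triangles = 0.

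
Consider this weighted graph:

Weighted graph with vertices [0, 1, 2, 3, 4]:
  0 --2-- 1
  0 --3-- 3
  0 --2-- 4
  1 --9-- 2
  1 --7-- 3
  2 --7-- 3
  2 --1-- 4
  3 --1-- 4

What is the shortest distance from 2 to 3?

Using Dijkstra's algorithm from vertex 2:
Shortest path: 2 -> 4 -> 3
Total weight: 1 + 1 = 2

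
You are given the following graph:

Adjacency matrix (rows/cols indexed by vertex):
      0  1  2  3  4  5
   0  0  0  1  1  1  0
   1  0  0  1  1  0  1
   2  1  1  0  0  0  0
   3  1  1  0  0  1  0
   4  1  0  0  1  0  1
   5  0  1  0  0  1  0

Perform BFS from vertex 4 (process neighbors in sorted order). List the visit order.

BFS from vertex 4 (neighbors processed in ascending order):
Visit order: 4, 0, 3, 5, 2, 1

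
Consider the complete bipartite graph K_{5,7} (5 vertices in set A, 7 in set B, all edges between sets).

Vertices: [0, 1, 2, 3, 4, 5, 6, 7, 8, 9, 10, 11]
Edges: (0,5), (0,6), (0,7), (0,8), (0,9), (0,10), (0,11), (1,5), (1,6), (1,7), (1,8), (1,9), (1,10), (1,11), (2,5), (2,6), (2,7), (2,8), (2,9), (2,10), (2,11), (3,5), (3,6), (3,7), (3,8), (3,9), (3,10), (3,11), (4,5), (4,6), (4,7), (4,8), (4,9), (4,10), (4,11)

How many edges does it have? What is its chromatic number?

K_{5,7} has 5 * 7 = 35 edges.
Bipartite graphs have chromatic number 2 (color each partition differently).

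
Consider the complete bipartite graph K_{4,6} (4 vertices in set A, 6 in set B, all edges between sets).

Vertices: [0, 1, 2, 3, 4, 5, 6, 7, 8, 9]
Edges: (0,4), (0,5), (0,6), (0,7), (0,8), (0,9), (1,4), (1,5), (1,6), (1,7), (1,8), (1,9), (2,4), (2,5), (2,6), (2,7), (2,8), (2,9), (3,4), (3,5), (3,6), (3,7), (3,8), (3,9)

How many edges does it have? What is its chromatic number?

K_{4,6} has 4 * 6 = 24 edges.
Bipartite graphs have chromatic number 2 (color each partition differently).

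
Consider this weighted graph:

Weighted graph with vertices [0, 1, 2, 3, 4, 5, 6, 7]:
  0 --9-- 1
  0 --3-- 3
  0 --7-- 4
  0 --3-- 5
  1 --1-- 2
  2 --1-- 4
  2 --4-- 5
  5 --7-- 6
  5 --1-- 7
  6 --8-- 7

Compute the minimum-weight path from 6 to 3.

Using Dijkstra's algorithm from vertex 6:
Shortest path: 6 -> 5 -> 0 -> 3
Total weight: 7 + 3 + 3 = 13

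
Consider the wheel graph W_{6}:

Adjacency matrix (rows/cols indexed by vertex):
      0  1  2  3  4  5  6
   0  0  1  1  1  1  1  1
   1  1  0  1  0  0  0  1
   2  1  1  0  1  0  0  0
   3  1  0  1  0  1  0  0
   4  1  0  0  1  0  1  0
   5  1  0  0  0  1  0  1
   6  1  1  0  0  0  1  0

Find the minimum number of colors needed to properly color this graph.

W_{6} = C_{6} plus a hub adjacent to every cycle vertex.
The outer cycle needs 2 colors (even cycle); the hub is adjacent to all of them so needs a fresh color.
Chromatic number = 2 + 1 = 3.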